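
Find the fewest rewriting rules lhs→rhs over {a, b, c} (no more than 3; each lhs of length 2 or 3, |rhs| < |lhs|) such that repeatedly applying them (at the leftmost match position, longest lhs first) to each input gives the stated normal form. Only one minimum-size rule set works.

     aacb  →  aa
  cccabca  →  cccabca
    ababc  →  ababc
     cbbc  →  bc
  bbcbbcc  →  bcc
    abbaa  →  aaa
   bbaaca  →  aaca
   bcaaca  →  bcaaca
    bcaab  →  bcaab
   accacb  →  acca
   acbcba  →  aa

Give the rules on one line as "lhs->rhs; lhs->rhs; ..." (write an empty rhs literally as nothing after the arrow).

  | aacb => aa
  | cccabca
  | ababc
  | cbbc => bc

bb->; cb->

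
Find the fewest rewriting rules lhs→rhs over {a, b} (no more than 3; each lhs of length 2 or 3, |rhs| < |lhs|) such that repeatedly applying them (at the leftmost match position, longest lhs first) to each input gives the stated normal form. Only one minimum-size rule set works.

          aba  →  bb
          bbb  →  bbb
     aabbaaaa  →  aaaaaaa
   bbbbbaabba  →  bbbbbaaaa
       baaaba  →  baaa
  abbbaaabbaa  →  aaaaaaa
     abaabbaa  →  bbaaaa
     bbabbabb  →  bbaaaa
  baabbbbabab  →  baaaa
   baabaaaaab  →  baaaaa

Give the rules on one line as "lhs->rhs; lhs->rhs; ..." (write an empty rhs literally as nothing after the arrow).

  | aba => bb
  | bbb
  | aabbaaaa => aaaaaaa
  | bbbbbaabba => bbbbbaaaa

ab->; aba->bb; abb->aa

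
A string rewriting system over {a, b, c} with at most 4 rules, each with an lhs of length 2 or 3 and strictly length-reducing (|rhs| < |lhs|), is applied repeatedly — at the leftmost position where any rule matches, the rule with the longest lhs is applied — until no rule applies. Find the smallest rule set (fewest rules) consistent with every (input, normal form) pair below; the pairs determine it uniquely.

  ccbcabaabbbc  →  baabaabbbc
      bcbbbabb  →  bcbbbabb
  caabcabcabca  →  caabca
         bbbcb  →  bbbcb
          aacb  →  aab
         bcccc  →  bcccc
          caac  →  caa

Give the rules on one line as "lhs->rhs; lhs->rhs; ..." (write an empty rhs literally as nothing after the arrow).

ac->a; cab->; ccb->ba

  | ccbcabaabbbc => bacabaabbbc => baabaabbbc
  | bcbbbabb
  | caabcabcabca => caabcabca => caabca
  | bbbcb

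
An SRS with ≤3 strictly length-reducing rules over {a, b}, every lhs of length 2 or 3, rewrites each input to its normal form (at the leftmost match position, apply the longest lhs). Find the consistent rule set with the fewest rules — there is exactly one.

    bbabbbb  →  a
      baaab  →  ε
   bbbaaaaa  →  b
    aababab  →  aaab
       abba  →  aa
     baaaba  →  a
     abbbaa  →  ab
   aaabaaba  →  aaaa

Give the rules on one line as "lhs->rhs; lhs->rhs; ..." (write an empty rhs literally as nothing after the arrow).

  | bbabbbb => abbbb => abb => a
  | baaab => baab => bab => bb => ε
  | bbbaaaaa => baaaaa => baaaa => baaa => baa => ba => b
  | aababab => aabbab => aaab

ba->b; bb->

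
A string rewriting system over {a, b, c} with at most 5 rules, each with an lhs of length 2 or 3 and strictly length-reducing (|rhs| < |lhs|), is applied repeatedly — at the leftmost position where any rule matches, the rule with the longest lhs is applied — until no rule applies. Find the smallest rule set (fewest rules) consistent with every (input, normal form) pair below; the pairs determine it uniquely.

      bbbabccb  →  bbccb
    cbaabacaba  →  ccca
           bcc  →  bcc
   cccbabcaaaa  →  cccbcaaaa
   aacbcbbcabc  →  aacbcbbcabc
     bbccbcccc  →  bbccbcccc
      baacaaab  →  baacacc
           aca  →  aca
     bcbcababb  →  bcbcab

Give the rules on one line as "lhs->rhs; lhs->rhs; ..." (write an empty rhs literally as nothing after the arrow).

  | bbbabccb => bbccb
  | cbaabacaba => cabacaba => caaba => ccca
  | bcc
  | cccbabcaaaa => cccbcaaaa

aab->cc; bab->; bac->; cba->c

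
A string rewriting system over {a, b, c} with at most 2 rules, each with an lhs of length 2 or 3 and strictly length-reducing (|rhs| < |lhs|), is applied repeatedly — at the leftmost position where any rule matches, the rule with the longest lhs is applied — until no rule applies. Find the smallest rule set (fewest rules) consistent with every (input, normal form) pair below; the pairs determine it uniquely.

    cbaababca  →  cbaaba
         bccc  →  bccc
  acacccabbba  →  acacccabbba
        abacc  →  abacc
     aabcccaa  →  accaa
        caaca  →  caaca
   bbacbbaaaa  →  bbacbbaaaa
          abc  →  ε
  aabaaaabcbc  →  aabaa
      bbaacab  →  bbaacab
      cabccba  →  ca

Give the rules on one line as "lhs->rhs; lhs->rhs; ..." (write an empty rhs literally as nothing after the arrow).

abc->; ccb->c

  | cbaababca => cbaaba
  | bccc
  | acacccabbba
  | abacc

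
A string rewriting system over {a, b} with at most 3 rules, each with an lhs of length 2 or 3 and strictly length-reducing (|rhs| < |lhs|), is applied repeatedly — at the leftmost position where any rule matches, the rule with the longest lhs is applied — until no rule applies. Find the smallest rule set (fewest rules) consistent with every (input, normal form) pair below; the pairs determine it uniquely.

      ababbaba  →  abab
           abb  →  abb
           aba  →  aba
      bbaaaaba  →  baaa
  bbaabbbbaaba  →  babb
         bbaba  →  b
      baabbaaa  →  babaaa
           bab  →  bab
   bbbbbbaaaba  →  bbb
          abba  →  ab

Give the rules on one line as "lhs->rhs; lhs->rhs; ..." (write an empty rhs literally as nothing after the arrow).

aab->a; bba->b

  | ababbaba => ababba => abab
  | abb
  | aba
  | bbaaaaba => baaaba => baaa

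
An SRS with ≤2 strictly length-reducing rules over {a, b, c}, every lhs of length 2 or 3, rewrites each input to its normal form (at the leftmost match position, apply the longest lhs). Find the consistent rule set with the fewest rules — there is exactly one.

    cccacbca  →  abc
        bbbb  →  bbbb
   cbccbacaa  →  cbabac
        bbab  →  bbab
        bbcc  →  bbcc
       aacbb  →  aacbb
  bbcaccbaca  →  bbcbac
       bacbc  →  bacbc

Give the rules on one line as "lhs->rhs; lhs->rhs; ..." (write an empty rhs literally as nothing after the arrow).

  | cccacbca => ccccbca => ccabca => ccbca => abca => abc
  | bbbb
  | cbccbacaa => cbabacaa => cbabaca => cbabac
  | bbab

ca->c; ccb->ab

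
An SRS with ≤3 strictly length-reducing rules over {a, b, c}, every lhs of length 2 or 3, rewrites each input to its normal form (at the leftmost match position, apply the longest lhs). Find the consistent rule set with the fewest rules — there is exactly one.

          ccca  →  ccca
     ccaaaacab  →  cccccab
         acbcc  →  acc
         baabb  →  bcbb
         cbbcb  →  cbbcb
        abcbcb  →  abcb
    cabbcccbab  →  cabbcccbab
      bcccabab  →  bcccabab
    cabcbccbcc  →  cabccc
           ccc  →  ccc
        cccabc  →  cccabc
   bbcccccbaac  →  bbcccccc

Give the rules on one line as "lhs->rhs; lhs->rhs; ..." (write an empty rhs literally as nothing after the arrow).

aa->c; cbc->c

  | ccca
  | ccaaaacab => cccaacab => cccccab
  | acbcc => acc
  | baabb => bcbb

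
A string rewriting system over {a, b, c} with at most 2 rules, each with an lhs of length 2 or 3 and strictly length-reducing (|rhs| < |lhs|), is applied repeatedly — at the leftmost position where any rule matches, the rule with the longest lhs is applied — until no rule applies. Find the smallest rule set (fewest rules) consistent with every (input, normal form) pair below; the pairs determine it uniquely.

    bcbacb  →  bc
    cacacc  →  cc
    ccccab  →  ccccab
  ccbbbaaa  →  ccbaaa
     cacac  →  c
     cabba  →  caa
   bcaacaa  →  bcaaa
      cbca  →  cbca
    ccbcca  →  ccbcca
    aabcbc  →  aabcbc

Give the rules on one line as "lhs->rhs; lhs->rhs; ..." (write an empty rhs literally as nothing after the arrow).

  | bcbacb => bcbb => bc
  | cacacc => cacc => cc
  | ccccab
  | ccbbbaaa => ccbaaa

ac->; bb->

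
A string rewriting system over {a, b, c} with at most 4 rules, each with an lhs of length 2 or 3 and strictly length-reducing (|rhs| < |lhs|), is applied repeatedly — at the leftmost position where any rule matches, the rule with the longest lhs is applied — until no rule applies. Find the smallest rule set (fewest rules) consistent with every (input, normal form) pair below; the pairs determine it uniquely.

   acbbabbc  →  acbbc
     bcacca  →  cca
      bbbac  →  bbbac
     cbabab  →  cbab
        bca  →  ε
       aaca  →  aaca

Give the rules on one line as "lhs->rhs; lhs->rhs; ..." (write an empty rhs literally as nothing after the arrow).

  | acbbabbc => acbbc
  | bcacca => cca
  | bbbac
  | cbabab => cbab

aba->a; abb->; bca->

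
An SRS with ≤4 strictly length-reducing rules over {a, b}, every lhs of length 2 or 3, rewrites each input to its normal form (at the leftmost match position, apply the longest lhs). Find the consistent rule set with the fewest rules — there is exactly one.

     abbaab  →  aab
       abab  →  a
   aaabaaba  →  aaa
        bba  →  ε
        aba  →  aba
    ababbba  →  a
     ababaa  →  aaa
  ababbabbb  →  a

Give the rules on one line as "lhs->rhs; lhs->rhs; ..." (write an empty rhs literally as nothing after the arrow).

baa->b; bab->; bb->; bba->

  | abbaab => aab
  | abab => a
  | aaabaaba => aaabba => aaa
  | bba => ε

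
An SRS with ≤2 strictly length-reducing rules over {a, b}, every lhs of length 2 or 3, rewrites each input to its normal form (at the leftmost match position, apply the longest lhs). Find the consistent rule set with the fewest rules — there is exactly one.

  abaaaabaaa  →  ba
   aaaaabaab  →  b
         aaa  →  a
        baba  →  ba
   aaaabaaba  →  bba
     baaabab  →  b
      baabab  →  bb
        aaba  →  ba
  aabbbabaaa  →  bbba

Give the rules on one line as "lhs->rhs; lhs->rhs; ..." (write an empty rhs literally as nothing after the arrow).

aa->; ab->

  | abaaaabaaa => aaaabaaa => aabaaa => baaa => ba
  | aaaaabaab => aaabaab => abaab => aab => b
  | aaa => a
  | baba => ba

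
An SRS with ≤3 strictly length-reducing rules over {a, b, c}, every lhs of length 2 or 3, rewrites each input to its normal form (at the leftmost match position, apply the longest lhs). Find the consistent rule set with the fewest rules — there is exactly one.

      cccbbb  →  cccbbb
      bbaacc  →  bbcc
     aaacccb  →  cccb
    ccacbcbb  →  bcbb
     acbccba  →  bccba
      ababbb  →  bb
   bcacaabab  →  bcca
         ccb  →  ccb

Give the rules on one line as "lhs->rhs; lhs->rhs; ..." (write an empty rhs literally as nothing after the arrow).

ab->; ac->c; cbc->bc

  | cccbbb
  | bbaacc => bbacc => bbcc
  | aaacccb => aacccb => acccb => cccb
  | ccacbcbb => cccbcbb => ccbcbb => cbcbb => bcbb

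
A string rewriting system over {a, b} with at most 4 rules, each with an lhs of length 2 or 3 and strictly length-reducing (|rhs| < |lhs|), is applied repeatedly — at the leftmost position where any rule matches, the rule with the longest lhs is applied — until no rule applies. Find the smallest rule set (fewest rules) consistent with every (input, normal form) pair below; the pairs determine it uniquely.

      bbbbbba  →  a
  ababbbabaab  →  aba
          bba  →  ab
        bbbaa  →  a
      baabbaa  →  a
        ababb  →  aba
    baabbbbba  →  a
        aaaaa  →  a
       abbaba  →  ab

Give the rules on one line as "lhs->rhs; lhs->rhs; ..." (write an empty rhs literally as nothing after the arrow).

aa->; bb->; bba->ab; bbb->a

  | bbbbbba => abbba => aaa => a
  | ababbbabaab => abaaabaab => ababaab => ababb => aba
  | bba => ab
  | bbbaa => aaa => a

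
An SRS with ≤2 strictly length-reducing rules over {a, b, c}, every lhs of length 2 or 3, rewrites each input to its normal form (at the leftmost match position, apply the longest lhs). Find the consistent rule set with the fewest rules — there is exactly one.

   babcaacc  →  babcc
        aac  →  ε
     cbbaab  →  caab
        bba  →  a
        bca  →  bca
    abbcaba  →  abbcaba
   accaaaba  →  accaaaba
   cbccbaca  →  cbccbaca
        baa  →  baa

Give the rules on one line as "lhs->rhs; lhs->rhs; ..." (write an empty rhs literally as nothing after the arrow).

aac->; bba->a

  | babcaacc => babcc
  | aac => ε
  | cbbaab => caab
  | bba => a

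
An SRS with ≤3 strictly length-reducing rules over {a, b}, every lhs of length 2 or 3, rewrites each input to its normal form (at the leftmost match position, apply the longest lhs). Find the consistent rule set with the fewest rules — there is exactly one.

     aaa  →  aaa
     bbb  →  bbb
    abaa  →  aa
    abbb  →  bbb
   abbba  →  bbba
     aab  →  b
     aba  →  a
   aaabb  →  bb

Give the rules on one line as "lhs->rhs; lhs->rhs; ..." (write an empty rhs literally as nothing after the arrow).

ab->b; aba->a

  | aaa
  | bbb
  | abaa => aa
  | abbb => bbb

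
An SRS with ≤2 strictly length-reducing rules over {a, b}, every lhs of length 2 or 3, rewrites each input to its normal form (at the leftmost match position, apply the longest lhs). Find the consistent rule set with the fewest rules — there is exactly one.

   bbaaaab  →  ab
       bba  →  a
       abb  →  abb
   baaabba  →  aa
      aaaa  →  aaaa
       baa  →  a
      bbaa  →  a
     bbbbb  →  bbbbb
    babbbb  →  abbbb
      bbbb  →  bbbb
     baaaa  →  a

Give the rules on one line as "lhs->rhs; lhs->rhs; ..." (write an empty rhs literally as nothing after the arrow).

  | bbaaaab => bbaaab => bbaab => bbab => bab => ab
  | bba => ba => a
  | abb
  | baaabba => baabba => babba => abba => aba => aa

ba->a; baa->ba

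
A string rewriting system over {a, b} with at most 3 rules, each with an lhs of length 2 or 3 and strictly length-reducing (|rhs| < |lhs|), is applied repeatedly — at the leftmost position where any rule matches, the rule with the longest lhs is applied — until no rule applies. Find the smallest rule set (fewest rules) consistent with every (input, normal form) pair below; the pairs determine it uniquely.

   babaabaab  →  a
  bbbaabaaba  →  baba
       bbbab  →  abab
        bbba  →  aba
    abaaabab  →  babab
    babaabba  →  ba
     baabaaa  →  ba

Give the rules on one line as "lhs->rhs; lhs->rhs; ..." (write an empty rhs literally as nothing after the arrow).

aa->b; bb->a

  | babaabaab => babbbaab => baabaab => bbbaab => abaab => abbb => aab => bb => a
  | bbbaabaaba => abaabaaba => abbbaaba => aabaaba => bbaaba => aaaba => baba
  | bbbab => abab
  | bbba => aba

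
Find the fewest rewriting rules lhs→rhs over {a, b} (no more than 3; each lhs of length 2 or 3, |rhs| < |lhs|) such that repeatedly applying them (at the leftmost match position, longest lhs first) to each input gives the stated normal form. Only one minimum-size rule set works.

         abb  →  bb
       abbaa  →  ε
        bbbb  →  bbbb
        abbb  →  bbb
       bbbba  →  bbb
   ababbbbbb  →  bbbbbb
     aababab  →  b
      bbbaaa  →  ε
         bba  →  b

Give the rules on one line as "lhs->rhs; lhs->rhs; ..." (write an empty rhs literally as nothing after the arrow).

  | abb => bb
  | abbaa => bbaa => ba => ε
  | bbbb
  | abbb => bbb

ab->b; ba->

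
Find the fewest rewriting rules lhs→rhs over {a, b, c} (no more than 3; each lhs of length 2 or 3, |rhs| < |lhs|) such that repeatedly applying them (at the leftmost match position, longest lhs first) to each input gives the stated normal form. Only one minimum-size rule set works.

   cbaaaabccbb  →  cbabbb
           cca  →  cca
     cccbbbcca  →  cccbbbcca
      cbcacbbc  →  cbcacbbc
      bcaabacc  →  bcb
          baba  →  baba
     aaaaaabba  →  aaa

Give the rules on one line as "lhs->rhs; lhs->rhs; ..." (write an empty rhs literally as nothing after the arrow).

  | cbaaaabccbb => cbaaccbb => cbabbb
  | cca
  | cccbbbcca
  | cbcacbbc

aab->; acc->b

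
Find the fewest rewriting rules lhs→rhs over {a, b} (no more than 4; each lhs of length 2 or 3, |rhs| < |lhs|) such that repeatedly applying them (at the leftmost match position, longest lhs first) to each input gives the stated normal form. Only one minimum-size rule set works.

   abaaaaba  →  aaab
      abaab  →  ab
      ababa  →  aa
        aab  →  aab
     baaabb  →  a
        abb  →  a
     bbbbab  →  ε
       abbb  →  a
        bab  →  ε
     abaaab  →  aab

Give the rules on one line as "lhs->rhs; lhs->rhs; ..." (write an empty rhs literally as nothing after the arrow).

ba->b; baa->; bb->; bbb->

  | abaaaaba => aaaba => aaab
  | abaab => ab
  | ababa => abba => aa
  | aab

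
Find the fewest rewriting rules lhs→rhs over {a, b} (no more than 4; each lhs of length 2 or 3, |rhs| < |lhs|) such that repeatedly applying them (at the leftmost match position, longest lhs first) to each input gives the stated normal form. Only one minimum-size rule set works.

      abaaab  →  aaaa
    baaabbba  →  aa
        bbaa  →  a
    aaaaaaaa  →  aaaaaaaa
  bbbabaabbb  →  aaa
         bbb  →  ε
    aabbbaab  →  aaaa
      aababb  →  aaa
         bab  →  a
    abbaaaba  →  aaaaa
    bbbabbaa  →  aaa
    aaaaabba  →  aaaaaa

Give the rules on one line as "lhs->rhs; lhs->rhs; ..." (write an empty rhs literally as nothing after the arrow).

  | abaaab => aaaab => aaaa
  | baaabbba => baabbba => babbba => abbba => abba => aba => aa
  | bbaa => bba => ba => a
  | aaaaaaaa

ab->a; ba->a; baa->ba; bbb->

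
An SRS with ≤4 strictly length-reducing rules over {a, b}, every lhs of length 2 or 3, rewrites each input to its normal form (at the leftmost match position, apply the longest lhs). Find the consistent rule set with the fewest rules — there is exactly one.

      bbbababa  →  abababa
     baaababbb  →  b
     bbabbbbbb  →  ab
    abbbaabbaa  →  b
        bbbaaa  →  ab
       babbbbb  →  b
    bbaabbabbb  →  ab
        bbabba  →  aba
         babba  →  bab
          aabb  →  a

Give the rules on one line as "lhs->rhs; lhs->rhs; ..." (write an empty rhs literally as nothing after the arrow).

aa->b; aab->b; bb->a; bba->b

  | bbbababa => abababa
  | baaababbb => bbababbb => bbabbb => bbbb => abb => aa => b
  | bbabbbbbb => bbbbbbb => abbbbb => aabbb => bbb => ab
  | abbbaabbaa => aabaabbaa => baabbaa => bbbaa => abaa => abb => aa => b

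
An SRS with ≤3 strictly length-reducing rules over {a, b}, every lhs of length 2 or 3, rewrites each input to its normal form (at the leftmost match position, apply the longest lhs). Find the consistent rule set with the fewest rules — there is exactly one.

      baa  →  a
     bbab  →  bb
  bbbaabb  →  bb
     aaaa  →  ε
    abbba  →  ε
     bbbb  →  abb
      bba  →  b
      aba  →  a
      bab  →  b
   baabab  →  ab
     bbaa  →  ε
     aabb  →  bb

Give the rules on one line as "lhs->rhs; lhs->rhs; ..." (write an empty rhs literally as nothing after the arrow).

aa->; ba->; bbb->ab

  | baa => a
  | bbab => bb
  | bbbaabb => abaabb => aabb => bb
  | aaaa => aa => ε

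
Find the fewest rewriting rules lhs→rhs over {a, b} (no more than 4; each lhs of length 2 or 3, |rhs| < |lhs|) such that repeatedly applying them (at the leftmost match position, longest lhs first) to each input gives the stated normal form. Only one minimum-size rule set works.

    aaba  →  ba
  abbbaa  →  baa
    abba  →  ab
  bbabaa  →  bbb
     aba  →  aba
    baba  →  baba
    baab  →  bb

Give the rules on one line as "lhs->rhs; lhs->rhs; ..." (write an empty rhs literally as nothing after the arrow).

  | aaba => ba
  | abbbaa => aabaa => baa
  | abba => aaa => ab
  | bbabaa => bbbaa => bbba => bbb

aaa->ab; aab->b; abb->aa; bba->bb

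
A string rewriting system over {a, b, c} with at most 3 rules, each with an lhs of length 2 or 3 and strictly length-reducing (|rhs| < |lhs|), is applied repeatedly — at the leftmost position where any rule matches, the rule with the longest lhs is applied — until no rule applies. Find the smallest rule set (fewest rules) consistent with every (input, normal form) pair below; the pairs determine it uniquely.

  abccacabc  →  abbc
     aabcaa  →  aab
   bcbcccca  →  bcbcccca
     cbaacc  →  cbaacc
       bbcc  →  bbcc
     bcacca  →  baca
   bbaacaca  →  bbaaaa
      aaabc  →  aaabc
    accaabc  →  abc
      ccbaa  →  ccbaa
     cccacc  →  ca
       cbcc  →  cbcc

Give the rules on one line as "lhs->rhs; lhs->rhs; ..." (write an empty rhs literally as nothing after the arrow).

acb->ab; caa->; cac->a

  | abccacabc => abcaabc => abbc
  | aabcaa => aab
  | bcbcccca
  | cbaacc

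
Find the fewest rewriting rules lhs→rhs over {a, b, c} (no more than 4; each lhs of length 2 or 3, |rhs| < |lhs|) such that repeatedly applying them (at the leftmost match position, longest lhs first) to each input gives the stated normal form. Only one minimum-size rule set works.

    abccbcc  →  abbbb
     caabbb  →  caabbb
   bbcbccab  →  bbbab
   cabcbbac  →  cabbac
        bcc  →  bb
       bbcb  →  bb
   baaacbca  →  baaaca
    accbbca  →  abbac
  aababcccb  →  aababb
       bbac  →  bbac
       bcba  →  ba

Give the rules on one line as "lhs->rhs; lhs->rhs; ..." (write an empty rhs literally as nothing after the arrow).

bca->ac; cb->; cc->b

  | abccbcc => abbbcc => abbbb
  | caabbb
  | bbcbccab => bbccab => bbbab
  | cabcbbac => cabbac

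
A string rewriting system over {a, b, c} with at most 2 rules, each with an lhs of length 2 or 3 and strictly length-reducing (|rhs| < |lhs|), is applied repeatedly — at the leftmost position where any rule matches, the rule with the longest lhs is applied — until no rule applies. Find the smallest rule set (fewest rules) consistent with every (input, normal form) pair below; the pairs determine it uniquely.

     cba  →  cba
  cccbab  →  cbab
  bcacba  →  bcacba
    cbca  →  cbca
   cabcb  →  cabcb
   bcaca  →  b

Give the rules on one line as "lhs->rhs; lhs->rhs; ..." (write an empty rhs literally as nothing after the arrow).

aca->c; cc->

  | cba
  | cccbab => cbab
  | bcacba
  | cbca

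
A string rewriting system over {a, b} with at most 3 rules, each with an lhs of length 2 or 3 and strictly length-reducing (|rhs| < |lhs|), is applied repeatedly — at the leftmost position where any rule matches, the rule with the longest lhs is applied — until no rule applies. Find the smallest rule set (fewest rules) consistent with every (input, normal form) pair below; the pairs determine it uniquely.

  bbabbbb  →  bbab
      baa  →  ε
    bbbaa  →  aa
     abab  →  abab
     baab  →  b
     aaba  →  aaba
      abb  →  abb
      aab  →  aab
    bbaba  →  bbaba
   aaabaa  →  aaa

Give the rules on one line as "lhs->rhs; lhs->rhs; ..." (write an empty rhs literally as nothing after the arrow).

  | bbabbbb => bbab
  | baa => ε
  | bbbaa => aa
  | abab

baa->; bbb->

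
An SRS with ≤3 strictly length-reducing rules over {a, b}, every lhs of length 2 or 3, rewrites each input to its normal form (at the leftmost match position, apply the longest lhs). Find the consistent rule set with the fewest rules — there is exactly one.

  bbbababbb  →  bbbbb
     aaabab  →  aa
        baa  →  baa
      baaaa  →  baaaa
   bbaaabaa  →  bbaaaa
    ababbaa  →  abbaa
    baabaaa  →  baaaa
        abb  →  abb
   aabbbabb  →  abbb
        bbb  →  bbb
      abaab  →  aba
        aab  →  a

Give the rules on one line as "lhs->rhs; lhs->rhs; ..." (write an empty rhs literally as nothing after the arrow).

  | bbbababbb => bbbabbb => bbbbb
  | aaabab => aaab => aa
  | baa
  | baaaa

aab->a; bab->b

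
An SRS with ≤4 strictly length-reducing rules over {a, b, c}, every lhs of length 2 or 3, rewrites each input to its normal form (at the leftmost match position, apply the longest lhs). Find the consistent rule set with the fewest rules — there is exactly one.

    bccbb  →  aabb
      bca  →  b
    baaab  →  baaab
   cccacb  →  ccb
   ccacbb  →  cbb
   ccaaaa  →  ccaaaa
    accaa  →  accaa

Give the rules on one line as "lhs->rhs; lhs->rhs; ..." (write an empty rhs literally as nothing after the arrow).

bca->b; bcc->aa; cac->

  | bccbb => aabb
  | bca => b
  | baaab
  | cccacb => ccb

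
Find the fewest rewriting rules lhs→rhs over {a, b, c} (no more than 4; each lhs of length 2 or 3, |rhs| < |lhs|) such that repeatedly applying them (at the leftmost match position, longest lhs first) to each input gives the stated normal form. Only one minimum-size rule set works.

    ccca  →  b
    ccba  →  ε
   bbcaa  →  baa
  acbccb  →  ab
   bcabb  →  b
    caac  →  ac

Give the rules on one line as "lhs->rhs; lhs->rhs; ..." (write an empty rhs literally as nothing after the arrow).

  | ccca => bca => b
  | ccba => bba => ca => ε
  | bbcaa => ccaa => baa
  | acbccb => abccb => abbb => acb => ab

bb->c; ca->; cb->b; cc->b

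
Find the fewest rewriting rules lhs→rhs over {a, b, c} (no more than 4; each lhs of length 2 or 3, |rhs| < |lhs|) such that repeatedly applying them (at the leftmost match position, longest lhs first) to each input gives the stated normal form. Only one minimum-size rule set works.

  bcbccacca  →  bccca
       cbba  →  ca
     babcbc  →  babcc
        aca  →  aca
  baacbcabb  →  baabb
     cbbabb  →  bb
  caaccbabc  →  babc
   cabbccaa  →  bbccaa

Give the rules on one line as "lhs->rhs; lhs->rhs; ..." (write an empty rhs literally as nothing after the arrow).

acc->; cab->b; cb->c

  | bcbccacca => bcccacca => bccca
  | cbba => cba => ca
  | babcbc => babcc
  | aca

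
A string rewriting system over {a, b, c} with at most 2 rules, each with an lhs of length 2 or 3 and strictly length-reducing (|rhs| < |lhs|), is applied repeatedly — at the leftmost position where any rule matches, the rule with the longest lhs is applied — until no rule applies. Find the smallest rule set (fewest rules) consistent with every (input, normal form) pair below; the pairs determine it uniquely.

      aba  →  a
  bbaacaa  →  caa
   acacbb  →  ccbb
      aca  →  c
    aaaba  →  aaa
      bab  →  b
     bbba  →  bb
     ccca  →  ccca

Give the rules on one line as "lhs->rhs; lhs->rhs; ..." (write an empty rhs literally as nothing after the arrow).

  | aba => a
  | bbaacaa => bacaa => caa
  | acacbb => ccbb
  | aca => c

aca->c; ba->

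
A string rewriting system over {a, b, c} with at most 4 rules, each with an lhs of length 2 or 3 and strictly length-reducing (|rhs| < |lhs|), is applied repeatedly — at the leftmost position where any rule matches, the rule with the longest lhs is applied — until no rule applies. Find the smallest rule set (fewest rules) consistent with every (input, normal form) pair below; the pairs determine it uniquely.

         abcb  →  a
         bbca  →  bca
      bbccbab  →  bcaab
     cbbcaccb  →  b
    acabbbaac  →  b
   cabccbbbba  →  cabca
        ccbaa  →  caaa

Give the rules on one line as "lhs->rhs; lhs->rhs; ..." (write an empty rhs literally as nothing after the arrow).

ac->b; ba->; bb->b; cb->a

  | abcb => aba => a
  | bbca => bca
  | bbccbab => bccbab => bcaab
  | cbbcaccb => abcaccb => abcbcb => abacb => acb => bb => b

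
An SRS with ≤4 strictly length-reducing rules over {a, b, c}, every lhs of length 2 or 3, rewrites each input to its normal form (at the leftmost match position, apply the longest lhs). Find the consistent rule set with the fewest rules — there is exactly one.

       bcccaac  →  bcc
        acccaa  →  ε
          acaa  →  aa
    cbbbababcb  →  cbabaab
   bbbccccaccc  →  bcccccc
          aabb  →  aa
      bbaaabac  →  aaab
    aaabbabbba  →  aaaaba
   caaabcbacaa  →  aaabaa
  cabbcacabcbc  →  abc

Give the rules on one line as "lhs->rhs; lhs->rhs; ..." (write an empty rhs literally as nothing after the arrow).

  | bcccaac => bccac => bcc
  | acccaa => ccaa => ca => ε
  | acaa => aa
  | cbbbababcb => cbababcb => cbabaab

ac->; bb->; bcb->ab; ca->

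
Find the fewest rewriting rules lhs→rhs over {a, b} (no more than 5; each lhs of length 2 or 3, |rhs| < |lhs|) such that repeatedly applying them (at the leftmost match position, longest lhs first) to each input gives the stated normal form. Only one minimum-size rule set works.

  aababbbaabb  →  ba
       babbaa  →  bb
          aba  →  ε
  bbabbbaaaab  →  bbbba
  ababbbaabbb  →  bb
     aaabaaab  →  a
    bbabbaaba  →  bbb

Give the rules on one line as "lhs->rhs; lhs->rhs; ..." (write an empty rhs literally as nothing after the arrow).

aa->; aab->a; ab->a; abb->b

  | aababbbaabb => aabbbaabb => abbaabb => baabb => bab => ba
  | babbaa => bbaa => bb
  | aba => aa => ε
  | bbabbbaaaab => bbbbaaaab => bbbbaab => bbbba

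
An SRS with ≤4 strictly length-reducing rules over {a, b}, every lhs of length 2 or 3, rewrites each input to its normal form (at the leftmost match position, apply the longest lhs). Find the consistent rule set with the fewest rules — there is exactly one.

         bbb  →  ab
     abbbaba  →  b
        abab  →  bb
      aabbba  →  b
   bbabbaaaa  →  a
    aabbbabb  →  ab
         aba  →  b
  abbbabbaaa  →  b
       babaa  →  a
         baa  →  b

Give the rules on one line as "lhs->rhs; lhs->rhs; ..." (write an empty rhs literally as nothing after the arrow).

  | bbb => ab
  | abbbaba => aababa => bbaba => baba => aba => aa => b
  | abab => aab => bb
  | aabbba => bbbba => abba => aba => aa => b

aa->b; ba->a; bbb->ab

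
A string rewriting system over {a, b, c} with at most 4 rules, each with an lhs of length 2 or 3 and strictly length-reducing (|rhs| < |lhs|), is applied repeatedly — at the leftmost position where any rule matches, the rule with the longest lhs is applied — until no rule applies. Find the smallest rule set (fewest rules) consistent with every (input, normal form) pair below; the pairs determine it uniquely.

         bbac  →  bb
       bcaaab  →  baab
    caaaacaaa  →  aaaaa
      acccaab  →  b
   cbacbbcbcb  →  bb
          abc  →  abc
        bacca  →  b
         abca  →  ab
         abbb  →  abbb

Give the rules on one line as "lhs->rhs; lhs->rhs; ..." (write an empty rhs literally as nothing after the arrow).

ac->; ca->; cb->

  | bbac => bb
  | bcaaab => baab
  | caaaacaaa => aaacaaa => aaaaa
  | acccaab => ccaab => cab => b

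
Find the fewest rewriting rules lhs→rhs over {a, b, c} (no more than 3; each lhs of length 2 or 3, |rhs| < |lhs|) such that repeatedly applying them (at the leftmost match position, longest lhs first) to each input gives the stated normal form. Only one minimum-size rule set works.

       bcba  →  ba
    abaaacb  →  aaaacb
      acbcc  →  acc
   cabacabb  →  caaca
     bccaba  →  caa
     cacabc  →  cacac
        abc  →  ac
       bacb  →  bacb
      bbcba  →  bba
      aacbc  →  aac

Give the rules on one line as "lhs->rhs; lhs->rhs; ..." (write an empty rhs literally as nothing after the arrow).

  | bcba => ba
  | abaaacb => aaaacb
  | acbcc => acc
  | cabacabb => caacabb => caacab => caaca

ab->a; bc->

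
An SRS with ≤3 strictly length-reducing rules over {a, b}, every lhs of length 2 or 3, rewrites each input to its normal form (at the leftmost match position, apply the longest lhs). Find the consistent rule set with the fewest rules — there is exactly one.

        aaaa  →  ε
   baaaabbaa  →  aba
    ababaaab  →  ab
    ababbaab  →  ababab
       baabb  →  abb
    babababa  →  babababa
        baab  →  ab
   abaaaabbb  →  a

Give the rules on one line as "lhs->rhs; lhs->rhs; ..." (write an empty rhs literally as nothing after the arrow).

aa->; baa->a; bbb->a

  | aaaa => aa => ε
  | baaaabbaa => aaabbaa => abbaa => aba
  | ababaaab => abaaab => aaab => ab
  | ababbaab => ababab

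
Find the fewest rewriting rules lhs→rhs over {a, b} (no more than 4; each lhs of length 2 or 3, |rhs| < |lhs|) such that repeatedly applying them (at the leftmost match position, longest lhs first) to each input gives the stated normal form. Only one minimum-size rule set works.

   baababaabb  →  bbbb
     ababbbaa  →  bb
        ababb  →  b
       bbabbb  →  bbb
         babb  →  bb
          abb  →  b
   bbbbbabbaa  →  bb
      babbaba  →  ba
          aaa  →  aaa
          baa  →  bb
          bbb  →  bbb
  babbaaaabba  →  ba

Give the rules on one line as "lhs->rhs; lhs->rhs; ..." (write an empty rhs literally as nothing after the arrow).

  | baababaabb => bbbabaabb => bbabaabb => babaabb => baabb => bbbb
  | ababbbaa => abbbaa => bbaa => baa => bb
  | ababb => abb => b
  | bbabbb => babbb => bbb

ab->; baa->bb; bba->ba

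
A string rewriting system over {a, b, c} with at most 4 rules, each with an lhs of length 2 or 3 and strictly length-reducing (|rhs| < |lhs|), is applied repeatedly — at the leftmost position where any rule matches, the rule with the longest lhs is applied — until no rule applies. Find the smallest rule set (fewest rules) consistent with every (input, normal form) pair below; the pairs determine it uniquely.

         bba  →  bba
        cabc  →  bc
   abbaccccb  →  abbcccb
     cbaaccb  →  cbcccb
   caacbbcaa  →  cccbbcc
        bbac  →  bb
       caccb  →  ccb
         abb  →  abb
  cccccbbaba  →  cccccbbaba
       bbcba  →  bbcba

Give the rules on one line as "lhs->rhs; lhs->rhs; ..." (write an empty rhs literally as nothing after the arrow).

  | bba
  | cabc => bc
  | abbaccccb => abbcccb
  | cbaaccb => cbcccb

aa->c; ac->; cab->b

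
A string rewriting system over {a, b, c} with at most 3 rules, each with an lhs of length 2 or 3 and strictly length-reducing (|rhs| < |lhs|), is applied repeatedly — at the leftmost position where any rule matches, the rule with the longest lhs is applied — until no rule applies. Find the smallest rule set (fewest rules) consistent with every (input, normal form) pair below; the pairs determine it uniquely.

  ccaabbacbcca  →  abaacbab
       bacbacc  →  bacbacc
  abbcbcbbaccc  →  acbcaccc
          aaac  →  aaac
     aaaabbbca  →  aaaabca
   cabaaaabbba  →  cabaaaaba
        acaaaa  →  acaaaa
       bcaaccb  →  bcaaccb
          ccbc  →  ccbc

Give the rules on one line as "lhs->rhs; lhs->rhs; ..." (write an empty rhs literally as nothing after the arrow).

bb->; cca->ab

  | ccaabbacbcca => ababbacbcca => abaacbcca => abaacbab
  | bacbacc
  | abbcbcbbaccc => acbcbbaccc => acbcaccc
  | aaac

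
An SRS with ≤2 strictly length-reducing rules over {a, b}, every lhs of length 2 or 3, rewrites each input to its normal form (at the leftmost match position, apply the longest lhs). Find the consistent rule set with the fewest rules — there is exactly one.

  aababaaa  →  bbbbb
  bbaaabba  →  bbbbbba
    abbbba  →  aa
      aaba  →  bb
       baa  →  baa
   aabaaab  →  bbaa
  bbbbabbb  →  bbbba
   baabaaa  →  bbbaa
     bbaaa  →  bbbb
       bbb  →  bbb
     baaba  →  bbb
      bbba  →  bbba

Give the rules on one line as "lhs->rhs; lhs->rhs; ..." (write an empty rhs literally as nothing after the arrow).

aaa->bb; ab->a

  | aababaaa => aaabaaa => bbbaaa => bbbbb
  | bbaaabba => bbbbbba
  | abbbba => abbba => abba => aba => aa
  | aaba => aaa => bb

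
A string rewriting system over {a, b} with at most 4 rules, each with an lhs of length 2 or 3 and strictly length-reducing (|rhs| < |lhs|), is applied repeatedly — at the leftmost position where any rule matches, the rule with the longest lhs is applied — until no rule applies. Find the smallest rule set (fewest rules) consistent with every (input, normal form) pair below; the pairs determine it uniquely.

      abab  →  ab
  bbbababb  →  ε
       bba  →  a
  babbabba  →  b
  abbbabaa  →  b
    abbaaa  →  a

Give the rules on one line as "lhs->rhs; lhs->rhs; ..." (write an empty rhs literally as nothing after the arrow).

  | abab => ab
  | bbbababb => bababb => babb => bb => ε
  | bba => a
  | babbabba => bbabba => abba => aa => b

aa->b; ba->; bb->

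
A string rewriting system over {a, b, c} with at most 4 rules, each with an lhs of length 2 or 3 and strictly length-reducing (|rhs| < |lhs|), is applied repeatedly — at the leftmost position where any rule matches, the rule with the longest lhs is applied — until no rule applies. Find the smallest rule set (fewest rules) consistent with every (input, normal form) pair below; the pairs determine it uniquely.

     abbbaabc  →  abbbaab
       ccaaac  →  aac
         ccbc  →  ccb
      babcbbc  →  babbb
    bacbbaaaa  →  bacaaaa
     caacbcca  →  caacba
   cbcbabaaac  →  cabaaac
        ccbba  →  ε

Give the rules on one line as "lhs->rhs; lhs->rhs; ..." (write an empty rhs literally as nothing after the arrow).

  | abbbaabc => abbbaab
  | ccaaac => aac
  | ccbc => ccb
  | babcbbc => babbbc => babbb

bc->b; cbb->c; cca->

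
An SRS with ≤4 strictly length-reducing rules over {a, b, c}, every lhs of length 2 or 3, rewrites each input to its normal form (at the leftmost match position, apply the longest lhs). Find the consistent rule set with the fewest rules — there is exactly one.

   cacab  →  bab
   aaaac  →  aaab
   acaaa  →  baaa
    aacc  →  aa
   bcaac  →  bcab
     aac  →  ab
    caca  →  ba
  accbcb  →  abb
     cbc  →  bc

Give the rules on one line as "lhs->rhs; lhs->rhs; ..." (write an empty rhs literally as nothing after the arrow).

ac->b; acc->a; cb->b

  | cacab => cbab => bab
  | aaaac => aaab
  | acaaa => baaa
  | aacc => aa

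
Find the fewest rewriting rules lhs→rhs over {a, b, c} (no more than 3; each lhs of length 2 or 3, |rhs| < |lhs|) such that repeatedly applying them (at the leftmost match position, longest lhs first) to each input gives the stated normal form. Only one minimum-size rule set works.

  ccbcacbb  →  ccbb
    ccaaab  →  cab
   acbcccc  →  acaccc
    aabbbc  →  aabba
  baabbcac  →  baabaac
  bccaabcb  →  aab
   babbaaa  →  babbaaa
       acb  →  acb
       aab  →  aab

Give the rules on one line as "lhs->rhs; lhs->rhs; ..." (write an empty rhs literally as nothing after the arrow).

bc->a; caa->

  | ccbcacbb => ccaacbb => ccbb
  | ccaaab => cab
  | acbcccc => acaccc
  | aabbbc => aabba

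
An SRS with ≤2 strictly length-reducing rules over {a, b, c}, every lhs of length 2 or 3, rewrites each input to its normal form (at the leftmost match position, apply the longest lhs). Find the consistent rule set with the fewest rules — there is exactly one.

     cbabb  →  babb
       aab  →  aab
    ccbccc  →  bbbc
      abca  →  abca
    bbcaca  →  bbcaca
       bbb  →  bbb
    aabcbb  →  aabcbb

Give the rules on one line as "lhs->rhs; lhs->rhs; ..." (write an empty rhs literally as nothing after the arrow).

cba->ba; cc->b

  | cbabb => babb
  | aab
  | ccbccc => bbccc => bbbc
  | abca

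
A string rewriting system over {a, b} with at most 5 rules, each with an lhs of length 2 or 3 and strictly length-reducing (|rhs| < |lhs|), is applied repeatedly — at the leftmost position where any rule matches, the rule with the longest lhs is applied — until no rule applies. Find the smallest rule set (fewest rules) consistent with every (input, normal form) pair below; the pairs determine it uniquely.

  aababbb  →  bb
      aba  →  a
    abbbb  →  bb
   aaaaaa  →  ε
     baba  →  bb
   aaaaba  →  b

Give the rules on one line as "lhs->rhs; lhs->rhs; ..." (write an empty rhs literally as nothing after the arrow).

  | aababbb => babbb => bbbb => bbb => bb
  | aba => a
  | abbbb => bbb => bb
  | aaaaaa => aaaa => aa => ε

aa->; ab->; ba->b; bbb->bb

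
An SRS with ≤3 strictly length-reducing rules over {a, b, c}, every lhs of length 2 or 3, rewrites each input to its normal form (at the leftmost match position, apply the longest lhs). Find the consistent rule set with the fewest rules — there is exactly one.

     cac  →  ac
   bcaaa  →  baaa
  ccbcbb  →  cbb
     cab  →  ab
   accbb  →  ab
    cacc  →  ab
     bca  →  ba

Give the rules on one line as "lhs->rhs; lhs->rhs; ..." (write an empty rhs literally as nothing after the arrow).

ca->a; cc->b; ccb->

  | cac => ac
  | bcaaa => baaa
  | ccbcbb => cbb
  | cab => ab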